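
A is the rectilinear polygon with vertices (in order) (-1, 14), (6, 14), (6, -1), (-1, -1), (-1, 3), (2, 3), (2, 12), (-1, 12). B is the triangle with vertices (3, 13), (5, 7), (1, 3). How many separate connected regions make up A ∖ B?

1

A ∖ B is a single connected region.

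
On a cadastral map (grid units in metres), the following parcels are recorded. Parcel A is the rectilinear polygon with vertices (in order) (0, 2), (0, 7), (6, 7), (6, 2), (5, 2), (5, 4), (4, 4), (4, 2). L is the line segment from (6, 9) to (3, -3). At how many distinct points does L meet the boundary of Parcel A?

2

The segment meets the boundary at (4.75,4), (5.5,7).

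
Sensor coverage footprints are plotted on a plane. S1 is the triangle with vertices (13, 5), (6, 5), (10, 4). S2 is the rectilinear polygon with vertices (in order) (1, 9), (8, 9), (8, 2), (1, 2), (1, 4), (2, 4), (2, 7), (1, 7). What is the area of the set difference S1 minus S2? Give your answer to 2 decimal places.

|S1| = 3.5, |S1∩S2| = 0.5.
|S1 ∖ S2| = |S1| − |S1∩S2| = 3.5 − 0.5 = 3.00.

3.00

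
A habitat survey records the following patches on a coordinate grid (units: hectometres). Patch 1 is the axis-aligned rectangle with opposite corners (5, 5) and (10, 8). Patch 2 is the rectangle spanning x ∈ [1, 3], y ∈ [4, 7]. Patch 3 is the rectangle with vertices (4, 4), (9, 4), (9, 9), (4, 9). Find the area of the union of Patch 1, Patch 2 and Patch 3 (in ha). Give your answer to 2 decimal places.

34.00

By inclusion–exclusion:
Individual areas: |Patch 1| = 15, |Patch 2| = 6, |Patch 3| = 25.
|Patch 1∩Patch 2| = 0 (no overlap).
|Patch 1∩Patch 3|: x∈[5,9], y∈[5,8] → 4·3 = 12.
|Patch 2∩Patch 3| = 0 (no overlap).
|Patch 1∩Patch 2∩Patch 3| = 0.
|Patch 1 ∪ Patch 2 ∪ Patch 3| = 46 − 12 + 0 = 34.00.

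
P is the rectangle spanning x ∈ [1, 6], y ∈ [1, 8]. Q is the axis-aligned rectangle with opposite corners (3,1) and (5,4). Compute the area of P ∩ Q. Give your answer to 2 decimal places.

|P∩Q|: x∈[3,5], y∈[1,4] → 2·3 = 6.

6.00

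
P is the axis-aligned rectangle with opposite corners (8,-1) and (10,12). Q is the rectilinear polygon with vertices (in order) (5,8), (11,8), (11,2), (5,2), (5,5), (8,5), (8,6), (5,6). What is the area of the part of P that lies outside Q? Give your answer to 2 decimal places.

14.00

|P| = 26, |P∩Q| = 12.
|P ∖ Q| = |P| − |P∩Q| = 26 − 12 = 14.00.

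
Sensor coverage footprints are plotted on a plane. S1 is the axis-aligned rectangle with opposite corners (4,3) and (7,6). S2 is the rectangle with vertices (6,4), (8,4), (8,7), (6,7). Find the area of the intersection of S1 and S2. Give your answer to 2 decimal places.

2.00

|S1∩S2|: x∈[6,7], y∈[4,6] → 1·2 = 2.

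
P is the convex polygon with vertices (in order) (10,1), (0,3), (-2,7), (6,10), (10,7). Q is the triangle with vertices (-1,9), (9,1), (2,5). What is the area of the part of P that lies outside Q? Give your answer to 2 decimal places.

64.37

|P| = 72, |P∩Q| = 7.6287.
|P ∖ Q| = |P| − |P∩Q| = 72 − 7.6287 = 64.37.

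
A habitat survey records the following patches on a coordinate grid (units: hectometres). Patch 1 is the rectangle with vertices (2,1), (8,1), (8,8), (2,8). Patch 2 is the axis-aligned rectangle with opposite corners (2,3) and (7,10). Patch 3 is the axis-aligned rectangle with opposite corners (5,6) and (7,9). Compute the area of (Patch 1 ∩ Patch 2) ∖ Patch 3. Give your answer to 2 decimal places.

|Patch 1 ∩ Patch 2| = 25.
|(Patch 1 ∩ Patch 2) ∩ Patch 3| = 4.
|(Patch 1 ∩ Patch 2) ∖ Patch 3| = 25 − 4 = 21.00.

21.00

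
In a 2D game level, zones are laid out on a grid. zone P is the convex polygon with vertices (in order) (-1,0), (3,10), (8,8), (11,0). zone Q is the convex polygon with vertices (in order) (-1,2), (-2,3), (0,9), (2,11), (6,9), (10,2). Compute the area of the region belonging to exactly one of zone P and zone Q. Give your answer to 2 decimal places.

48.53

|zone P| = 77, |zone Q| = 69.5, |zone P∩zone Q| = 48.9852.
|zone P △ zone Q| = |zone P| + |zone Q| − 2·|zone P∩zone Q| = 77 + 69.5 − 97.9704 = 48.53.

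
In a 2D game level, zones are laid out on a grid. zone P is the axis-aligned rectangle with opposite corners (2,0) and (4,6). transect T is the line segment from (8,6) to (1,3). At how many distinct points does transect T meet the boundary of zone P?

2

The segment meets the boundary at (2,3.429), (4,4.286).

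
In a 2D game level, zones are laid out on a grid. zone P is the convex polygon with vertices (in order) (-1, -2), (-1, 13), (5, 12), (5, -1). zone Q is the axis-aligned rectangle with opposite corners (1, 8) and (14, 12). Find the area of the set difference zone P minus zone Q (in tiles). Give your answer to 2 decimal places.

|zone P| = 84, |zone P∩zone Q| = 16.
|zone P ∖ zone Q| = |zone P| − |zone P∩zone Q| = 84 − 16 = 68.00.

68.00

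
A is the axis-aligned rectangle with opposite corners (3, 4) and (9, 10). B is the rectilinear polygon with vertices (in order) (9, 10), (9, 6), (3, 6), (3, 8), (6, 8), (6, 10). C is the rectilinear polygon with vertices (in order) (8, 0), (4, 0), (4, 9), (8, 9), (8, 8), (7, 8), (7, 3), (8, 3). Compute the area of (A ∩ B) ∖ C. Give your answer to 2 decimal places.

10.00

|A ∩ B| = 18.
|(A ∩ B) ∩ C| = 8.
|(A ∩ B) ∖ C| = 18 − 8 = 10.00.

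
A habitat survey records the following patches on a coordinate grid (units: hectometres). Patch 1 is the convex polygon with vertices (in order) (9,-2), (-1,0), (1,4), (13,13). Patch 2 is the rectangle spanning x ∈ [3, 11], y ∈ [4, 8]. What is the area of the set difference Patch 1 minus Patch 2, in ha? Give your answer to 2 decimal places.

|Patch 1| = 94, |Patch 1∩Patch 2| = 27.5333.
|Patch 1 ∖ Patch 2| = |Patch 1| − |Patch 1∩Patch 2| = 94 − 27.5333 = 66.47.

66.47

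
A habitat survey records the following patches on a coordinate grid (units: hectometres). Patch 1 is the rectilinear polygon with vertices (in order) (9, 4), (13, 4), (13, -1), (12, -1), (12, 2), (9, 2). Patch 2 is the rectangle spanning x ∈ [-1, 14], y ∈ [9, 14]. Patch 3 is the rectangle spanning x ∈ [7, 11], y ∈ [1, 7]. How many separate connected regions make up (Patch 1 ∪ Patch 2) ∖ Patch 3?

(Patch 1 ∪ Patch 2) ∖ Patch 3 splits into 2 disjoint pieces (area 7, area 75).

2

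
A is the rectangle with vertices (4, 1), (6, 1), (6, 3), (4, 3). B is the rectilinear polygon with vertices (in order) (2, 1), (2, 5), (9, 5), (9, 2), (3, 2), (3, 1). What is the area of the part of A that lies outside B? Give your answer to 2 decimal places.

|A| = 4, |A∩B| = 2.
|A ∖ B| = |A| − |A∩B| = 4 − 2 = 2.00.

2.00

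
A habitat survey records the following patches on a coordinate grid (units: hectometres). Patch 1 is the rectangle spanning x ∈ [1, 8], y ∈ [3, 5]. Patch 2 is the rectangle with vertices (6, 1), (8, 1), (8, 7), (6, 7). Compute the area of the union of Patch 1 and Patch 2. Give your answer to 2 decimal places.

By inclusion–exclusion:
Individual areas: |Patch 1| = 14, |Patch 2| = 12.
|Patch 1∩Patch 2|: x∈[6,8], y∈[3,5] → 2·2 = 4.
|Patch 1 ∪ Patch 2| = 26 − 4 = 22.00.

22.00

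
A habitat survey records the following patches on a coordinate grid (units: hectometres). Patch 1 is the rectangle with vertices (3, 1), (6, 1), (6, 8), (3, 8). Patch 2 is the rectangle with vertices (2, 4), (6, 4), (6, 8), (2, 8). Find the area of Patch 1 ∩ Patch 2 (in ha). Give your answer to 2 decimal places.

12.00

|Patch 1∩Patch 2|: x∈[3,6], y∈[4,8] → 3·4 = 12.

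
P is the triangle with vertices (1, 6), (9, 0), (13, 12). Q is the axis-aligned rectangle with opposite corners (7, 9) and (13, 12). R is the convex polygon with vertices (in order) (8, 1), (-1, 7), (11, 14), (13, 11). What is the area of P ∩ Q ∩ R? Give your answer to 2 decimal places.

The intersection is the polygon with vertices (7,9), (12.5,11.75), (12.778,11.333), (12,9).
By the shoelace formula its area is 7.36.

7.36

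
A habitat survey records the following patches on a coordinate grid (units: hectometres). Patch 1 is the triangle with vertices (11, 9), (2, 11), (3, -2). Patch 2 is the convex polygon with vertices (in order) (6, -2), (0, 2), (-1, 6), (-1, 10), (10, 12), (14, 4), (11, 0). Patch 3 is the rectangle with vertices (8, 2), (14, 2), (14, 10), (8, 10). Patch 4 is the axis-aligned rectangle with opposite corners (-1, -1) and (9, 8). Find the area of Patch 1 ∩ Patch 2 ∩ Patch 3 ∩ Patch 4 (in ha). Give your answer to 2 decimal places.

2.44

The intersection is the polygon with vertices (8,8), (9,8), (9,6.25), (8,4.875).
By the shoelace formula its area is 2.44.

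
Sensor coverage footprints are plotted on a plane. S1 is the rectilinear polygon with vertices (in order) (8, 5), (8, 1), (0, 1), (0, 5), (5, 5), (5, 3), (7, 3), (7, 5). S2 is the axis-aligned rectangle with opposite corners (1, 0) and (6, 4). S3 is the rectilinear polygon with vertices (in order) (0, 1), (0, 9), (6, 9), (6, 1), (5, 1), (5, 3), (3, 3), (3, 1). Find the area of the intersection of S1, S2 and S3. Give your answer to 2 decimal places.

10.00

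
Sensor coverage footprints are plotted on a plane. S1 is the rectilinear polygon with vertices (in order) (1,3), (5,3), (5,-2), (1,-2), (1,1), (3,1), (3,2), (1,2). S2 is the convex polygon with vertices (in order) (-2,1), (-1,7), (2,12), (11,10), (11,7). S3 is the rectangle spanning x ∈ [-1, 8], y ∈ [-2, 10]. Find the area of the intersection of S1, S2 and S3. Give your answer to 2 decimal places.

0.41

The intersection is the polygon with vertices (1,2.385), (1,3), (2.333,3).
By the shoelace formula its area is 0.41.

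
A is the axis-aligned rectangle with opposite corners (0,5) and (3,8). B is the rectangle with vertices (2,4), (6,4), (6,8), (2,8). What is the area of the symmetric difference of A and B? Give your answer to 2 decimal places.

|A∩B|: x∈[2,3], y∈[5,8] → 1·3 = 3.
|A △ B| = |A| + |B| − 2·|A∩B| = 9 + 16 − 6 = 19.00.

19.00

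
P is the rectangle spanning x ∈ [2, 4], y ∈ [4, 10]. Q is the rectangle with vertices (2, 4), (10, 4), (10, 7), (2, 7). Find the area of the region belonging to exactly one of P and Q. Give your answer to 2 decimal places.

|P∩Q|: x∈[2,4], y∈[4,7] → 2·3 = 6.
|P △ Q| = |P| + |Q| − 2·|P∩Q| = 12 + 24 − 12 = 24.00.

24.00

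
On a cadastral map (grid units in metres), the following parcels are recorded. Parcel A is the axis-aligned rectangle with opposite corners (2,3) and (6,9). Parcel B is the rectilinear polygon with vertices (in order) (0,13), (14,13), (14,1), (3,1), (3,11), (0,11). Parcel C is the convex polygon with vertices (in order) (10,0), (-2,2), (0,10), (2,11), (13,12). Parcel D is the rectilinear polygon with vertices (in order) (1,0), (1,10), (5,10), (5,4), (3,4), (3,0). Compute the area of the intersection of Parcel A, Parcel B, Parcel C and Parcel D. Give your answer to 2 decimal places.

10.00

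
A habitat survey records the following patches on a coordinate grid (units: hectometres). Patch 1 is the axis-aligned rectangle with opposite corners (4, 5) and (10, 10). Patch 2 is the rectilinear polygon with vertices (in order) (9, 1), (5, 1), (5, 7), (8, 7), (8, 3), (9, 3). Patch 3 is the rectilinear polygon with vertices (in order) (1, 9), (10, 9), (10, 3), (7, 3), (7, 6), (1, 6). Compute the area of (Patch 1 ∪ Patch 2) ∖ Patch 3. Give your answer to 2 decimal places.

|Patch 1 ∪ Patch 2| = 44.
|(Patch 1 ∪ Patch 2) ∩ Patch 3| = 23.
|(Patch 1 ∪ Patch 2) ∖ Patch 3| = 44 − 23 = 21.00.

21.00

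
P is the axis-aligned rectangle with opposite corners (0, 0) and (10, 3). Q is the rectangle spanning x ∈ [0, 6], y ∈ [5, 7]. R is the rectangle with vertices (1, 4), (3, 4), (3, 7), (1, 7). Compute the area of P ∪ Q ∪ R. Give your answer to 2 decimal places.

By inclusion–exclusion:
Individual areas: |P| = 30, |Q| = 12, |R| = 6.
|P∩Q| = 0 (no overlap).
|P∩R| = 0 (no overlap).
|Q∩R|: x∈[1,3], y∈[5,7] → 2·2 = 4.
|P∩Q∩R| = 0.
|P ∪ Q ∪ R| = 48 − 4 + 0 = 44.00.

44.00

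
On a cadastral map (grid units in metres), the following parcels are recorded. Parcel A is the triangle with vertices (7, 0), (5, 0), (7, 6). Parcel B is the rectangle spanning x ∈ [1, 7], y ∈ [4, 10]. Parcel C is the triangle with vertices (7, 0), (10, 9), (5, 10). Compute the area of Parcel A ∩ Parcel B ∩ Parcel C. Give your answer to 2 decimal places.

0.67

The intersection is the polygon with vertices (7,4), (6.333,4), (7,6).
By the shoelace formula its area is 0.67.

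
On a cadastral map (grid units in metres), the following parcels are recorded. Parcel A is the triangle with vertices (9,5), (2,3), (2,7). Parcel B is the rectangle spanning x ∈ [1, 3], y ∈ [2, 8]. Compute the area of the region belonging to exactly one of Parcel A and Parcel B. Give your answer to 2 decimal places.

|Parcel A| = 14, |Parcel B| = 12, |Parcel A∩Parcel B| = 3.7143.
|Parcel A △ Parcel B| = |Parcel A| + |Parcel B| − 2·|Parcel A∩Parcel B| = 14 + 12 − 7.4286 = 18.57.

18.57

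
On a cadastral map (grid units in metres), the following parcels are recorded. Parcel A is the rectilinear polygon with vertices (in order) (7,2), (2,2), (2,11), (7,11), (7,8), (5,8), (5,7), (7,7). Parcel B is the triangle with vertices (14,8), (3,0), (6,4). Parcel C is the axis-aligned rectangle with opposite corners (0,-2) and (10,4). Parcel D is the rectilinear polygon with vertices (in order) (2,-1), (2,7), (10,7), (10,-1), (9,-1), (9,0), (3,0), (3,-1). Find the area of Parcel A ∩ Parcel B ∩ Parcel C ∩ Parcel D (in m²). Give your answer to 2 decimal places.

The intersection is the polygon with vertices (7,4), (7,2.909), (5.75,2), (4.5,2), (6,4).
By the shoelace formula its area is 2.93.

2.93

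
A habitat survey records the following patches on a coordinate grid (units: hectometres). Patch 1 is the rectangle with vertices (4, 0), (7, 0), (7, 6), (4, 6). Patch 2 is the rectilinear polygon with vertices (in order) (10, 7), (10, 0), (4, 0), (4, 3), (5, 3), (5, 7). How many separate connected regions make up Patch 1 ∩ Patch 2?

Patch 1 ∩ Patch 2 is a single connected region.

1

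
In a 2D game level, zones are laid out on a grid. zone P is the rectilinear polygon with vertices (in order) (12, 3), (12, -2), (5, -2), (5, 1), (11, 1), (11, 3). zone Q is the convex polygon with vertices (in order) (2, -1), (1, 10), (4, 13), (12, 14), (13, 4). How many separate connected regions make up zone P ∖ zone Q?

1

zone P ∖ zone Q is a single connected region.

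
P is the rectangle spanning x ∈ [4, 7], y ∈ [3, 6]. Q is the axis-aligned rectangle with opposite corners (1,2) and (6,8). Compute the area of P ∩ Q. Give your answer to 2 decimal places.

6.00

|P∩Q|: x∈[4,6], y∈[3,6] → 2·3 = 6.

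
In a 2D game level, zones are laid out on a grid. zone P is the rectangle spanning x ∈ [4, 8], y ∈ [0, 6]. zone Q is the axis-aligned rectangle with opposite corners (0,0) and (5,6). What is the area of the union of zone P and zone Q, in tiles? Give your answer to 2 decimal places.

48.00

By inclusion–exclusion:
Individual areas: |zone P| = 24, |zone Q| = 30.
|zone P∩zone Q|: x∈[4,5], y∈[0,6] → 1·6 = 6.
|zone P ∪ zone Q| = 54 − 6 = 48.00.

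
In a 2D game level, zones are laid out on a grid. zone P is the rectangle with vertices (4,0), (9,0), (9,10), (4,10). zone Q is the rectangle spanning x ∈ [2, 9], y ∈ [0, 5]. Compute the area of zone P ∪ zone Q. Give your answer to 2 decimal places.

60.00

By inclusion–exclusion:
Individual areas: |zone P| = 50, |zone Q| = 35.
|zone P∩zone Q|: x∈[4,9], y∈[0,5] → 5·5 = 25.
|zone P ∪ zone Q| = 85 − 25 = 60.00.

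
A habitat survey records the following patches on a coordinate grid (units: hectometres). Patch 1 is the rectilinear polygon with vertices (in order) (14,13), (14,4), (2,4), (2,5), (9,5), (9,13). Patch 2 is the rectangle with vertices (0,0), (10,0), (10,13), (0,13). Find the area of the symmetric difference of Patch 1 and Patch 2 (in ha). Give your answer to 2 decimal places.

150.00

|Patch 1| = 52, |Patch 2| = 130, |Patch 1∩Patch 2| = 16.
|Patch 1 △ Patch 2| = |Patch 1| + |Patch 2| − 2·|Patch 1∩Patch 2| = 52 + 130 − 32 = 150.00.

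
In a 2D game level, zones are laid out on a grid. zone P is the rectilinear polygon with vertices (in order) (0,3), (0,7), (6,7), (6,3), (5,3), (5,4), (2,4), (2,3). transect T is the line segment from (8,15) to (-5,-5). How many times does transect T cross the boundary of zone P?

The segment meets the boundary at (0.2,3), (2.8,7).

2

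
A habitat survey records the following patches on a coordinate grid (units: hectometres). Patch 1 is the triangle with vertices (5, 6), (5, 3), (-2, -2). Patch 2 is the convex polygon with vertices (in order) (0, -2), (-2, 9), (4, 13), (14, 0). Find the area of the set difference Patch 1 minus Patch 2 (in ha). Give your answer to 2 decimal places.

|Patch 1| = 10.5, |Patch 1∩Patch 2| = 9.8719.
|Patch 1 ∖ Patch 2| = |Patch 1| − |Patch 1∩Patch 2| = 10.5 − 9.8719 = 0.63.

0.63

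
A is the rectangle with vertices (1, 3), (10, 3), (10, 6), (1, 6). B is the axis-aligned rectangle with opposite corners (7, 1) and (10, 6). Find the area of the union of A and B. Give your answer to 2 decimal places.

By inclusion–exclusion:
Individual areas: |A| = 27, |B| = 15.
|A∩B|: x∈[7,10], y∈[3,6] → 3·3 = 9.
|A ∪ B| = 42 − 9 = 33.00.

33.00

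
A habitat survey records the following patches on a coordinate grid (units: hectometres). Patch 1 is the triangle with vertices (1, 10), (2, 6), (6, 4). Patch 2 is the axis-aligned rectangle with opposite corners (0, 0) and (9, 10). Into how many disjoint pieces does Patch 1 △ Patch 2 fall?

Patch 1 △ Patch 2 is a single connected region.

1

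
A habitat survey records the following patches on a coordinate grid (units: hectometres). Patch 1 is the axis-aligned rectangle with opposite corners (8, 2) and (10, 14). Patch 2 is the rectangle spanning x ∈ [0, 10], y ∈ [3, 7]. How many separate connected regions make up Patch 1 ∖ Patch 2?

Patch 1 ∖ Patch 2 splits into 2 disjoint pieces (area 2, area 14).

2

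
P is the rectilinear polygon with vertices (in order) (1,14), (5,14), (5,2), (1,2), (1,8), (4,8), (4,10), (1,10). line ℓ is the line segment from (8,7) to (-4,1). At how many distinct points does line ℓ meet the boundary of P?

The segment meets the boundary at (1,3.5), (5,5.5).

2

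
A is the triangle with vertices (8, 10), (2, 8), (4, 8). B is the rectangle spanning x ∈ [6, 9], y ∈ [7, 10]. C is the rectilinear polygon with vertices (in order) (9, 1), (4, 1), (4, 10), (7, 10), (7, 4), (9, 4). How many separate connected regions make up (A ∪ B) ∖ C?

2

(A ∪ B) ∖ C splits into 2 disjoint pieces (area 0.6667, area 6).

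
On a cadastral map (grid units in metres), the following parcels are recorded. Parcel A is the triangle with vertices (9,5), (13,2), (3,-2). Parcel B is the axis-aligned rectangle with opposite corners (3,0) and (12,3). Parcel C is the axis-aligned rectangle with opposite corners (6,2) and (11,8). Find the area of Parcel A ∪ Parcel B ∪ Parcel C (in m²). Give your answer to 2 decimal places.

56.03

By inclusion–exclusion:
Individual areas: |Parcel A| = 23, |Parcel B| = 27, |Parcel C| = 30.
|Parcel A∩Parcel B| = 14.7583.
|Parcel A∩Parcel C| = 8.3571.
|Parcel B∩Parcel C|: x∈[6,11], y∈[2,3] → 5·1 = 5.
|Parcel A∩Parcel B∩Parcel C| = 4.1429.
|Parcel A ∪ Parcel B ∪ Parcel C| = 80 − 28.1155 + 4.1429 = 56.03.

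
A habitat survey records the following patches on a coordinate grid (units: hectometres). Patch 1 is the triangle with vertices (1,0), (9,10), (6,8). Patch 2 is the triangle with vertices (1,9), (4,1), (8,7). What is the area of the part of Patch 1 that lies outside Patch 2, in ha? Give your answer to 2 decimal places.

|Patch 1| = 7, |Patch 1∩Patch 2| = 4.0466.
|Patch 1 ∖ Patch 2| = |Patch 1| − |Patch 1∩Patch 2| = 7 − 4.0466 = 2.95.

2.95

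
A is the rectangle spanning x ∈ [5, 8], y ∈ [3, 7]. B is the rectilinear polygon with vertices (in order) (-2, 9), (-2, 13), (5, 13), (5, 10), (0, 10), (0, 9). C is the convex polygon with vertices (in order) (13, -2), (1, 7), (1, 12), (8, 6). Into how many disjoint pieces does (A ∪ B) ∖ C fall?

3

(A ∪ B) ∖ C splits into 3 disjoint pieces (area 0.5833, area 0.6667, area 20.6667).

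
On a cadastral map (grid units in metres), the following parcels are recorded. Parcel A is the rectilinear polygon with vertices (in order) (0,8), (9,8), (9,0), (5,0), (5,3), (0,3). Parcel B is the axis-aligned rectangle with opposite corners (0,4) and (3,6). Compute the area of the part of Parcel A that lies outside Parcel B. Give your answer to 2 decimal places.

|Parcel A| = 57, |Parcel A∩Parcel B| = 6.
|Parcel A ∖ Parcel B| = |Parcel A| − |Parcel A∩Parcel B| = 57 − 6 = 51.00.

51.00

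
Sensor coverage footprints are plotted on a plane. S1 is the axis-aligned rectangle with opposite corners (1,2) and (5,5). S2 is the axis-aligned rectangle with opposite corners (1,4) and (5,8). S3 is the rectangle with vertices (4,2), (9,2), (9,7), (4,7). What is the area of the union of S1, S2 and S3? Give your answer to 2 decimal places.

44.00

By inclusion–exclusion:
Individual areas: |S1| = 12, |S2| = 16, |S3| = 25.
|S1∩S2|: x∈[1,5], y∈[4,5] → 4·1 = 4.
|S1∩S3|: x∈[4,5], y∈[2,5] → 1·3 = 3.
|S2∩S3|: x∈[4,5], y∈[4,7] → 1·3 = 3.
|S1∩S2∩S3| = 1.
|S1 ∪ S2 ∪ S3| = 53 − 10 + 1 = 44.00.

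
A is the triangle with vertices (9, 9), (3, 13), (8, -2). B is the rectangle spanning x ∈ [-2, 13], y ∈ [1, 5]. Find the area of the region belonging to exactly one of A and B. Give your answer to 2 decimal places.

|A| = 35, |B| = 60, |A∩B| = 8.4848.
|A △ B| = |A| + |B| − 2·|A∩B| = 35 + 60 − 16.9697 = 78.03.

78.03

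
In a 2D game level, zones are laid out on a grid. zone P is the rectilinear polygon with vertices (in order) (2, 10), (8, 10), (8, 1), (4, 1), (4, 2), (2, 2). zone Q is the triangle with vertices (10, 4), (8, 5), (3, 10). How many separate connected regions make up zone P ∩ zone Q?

zone P ∩ zone Q is a single connected region.

1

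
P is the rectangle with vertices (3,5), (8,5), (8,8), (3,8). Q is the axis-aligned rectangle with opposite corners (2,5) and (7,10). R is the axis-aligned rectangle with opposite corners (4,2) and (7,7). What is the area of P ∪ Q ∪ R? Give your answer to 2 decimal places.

By inclusion–exclusion:
Individual areas: |P| = 15, |Q| = 25, |R| = 15.
|P∩Q|: x∈[3,7], y∈[5,8] → 4·3 = 12.
|P∩R|: x∈[4,7], y∈[5,7] → 3·2 = 6.
|Q∩R|: x∈[4,7], y∈[5,7] → 3·2 = 6.
|P∩Q∩R| = 6.
|P ∪ Q ∪ R| = 55 − 24 + 6 = 37.00.

37.00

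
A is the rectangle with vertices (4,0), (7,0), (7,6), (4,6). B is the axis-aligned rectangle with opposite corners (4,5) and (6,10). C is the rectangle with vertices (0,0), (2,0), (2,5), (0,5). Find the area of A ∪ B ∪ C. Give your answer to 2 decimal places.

By inclusion–exclusion:
Individual areas: |A| = 18, |B| = 10, |C| = 10.
|A∩B|: x∈[4,6], y∈[5,6] → 2·1 = 2.
|A∩C| = 0 (no overlap).
|B∩C| = 0 (no overlap).
|A∩B∩C| = 0.
|A ∪ B ∪ C| = 38 − 2 + 0 = 36.00.

36.00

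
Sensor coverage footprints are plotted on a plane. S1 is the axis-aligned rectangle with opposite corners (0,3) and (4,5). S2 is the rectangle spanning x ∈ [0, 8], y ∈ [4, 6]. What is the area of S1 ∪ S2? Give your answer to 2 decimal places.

By inclusion–exclusion:
Individual areas: |S1| = 8, |S2| = 16.
|S1∩S2|: x∈[0,4], y∈[4,5] → 4·1 = 4.
|S1 ∪ S2| = 24 − 4 = 20.00.

20.00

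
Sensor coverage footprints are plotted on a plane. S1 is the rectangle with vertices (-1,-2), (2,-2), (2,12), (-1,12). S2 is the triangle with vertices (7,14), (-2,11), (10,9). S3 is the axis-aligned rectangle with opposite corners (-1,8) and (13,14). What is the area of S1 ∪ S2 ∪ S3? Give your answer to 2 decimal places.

By inclusion–exclusion:
Individual areas: |S1| = 42, |S2| = 27, |S3| = 84.
|S1∩S2| = 3.5833.
|S1∩S3|: x∈[-1,2], y∈[8,12] → 3·4 = 12.
|S2∩S3| = 26.75.
|S1∩S2∩S3| = 3.5833.
|S1 ∪ S2 ∪ S3| = 153 − 42.3333 + 3.5833 = 114.25.

114.25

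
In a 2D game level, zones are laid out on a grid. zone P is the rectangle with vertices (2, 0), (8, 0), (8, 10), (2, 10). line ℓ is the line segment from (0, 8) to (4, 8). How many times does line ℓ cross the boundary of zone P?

1

The segment meets the boundary at (2,8).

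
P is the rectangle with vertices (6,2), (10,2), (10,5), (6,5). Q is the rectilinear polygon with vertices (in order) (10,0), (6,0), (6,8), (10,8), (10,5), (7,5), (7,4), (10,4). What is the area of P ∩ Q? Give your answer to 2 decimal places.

9.00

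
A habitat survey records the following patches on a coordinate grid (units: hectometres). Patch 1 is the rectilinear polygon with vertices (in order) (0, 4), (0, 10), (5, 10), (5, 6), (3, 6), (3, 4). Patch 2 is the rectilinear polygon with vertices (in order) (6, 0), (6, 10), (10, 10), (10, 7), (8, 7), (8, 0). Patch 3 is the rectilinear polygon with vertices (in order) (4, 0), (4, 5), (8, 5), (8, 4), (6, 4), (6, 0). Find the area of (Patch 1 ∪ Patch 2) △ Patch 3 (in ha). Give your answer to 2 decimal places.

60.00

|Patch 1 ∪ Patch 2| = 52.
|(Patch 1 ∪ Patch 2) ∩ Patch 3| = 2.
|(Patch 1 ∪ Patch 2) △ Patch 3| = 52 + 12 − 4 = 60.00.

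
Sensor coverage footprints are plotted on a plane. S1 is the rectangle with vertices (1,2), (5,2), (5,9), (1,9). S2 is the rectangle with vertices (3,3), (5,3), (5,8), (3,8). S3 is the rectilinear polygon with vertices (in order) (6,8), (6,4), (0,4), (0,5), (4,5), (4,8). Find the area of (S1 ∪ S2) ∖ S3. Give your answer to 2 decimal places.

21.00

|S1 ∪ S2| = 28.
|(S1 ∪ S2) ∩ S3| = 7.
|(S1 ∪ S2) ∖ S3| = 28 − 7 = 21.00.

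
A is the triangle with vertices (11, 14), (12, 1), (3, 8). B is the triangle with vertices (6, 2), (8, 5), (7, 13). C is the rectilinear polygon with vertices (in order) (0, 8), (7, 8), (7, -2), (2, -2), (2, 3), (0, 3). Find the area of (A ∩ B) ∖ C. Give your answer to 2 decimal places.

|A ∩ B| = 6.6958.
|(A ∩ B) ∩ C| = 1.6566.
|(A ∩ B) ∖ C| = 6.6958 − 1.6566 = 5.04.

5.04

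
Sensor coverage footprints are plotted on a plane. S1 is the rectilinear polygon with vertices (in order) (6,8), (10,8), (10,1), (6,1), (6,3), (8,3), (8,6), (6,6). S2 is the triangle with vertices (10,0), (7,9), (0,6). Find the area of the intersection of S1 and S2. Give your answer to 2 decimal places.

9.87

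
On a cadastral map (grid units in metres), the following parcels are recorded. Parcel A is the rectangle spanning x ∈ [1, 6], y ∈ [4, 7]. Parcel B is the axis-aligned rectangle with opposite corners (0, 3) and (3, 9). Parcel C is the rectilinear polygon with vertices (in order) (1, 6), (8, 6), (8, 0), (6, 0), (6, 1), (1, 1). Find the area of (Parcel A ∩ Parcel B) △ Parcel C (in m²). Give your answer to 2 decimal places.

|Parcel A ∩ Parcel B| = 6.
|(Parcel A ∩ Parcel B) ∩ Parcel C| = 4.
|(Parcel A ∩ Parcel B) △ Parcel C| = 6 + 37 − 8 = 35.00.

35.00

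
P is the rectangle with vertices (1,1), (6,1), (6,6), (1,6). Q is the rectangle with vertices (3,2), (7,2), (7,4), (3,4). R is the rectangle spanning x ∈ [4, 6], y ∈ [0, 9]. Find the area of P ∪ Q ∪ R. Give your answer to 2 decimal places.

By inclusion–exclusion:
Individual areas: |P| = 25, |Q| = 8, |R| = 18.
|P∩Q|: x∈[3,6], y∈[2,4] → 3·2 = 6.
|P∩R|: x∈[4,6], y∈[1,6] → 2·5 = 10.
|Q∩R|: x∈[4,6], y∈[2,4] → 2·2 = 4.
|P∩Q∩R| = 4.
|P ∪ Q ∪ R| = 51 − 20 + 4 = 35.00.

35.00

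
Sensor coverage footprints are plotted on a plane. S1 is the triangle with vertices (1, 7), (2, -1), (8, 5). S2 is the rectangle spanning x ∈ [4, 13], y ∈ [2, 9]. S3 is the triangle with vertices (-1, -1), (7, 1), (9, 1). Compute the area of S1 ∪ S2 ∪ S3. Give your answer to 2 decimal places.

By inclusion–exclusion:
Individual areas: |S1| = 27, |S2| = 63, |S3| = 2.
|S1∩S2| = 9.7857.
|S1∩S3| = 0.1621.
|S2∩S3| = 0.
|S1∩S2∩S3| = 0.
|S1 ∪ S2 ∪ S3| = 92 − 9.9479 + 0 = 82.05.

82.05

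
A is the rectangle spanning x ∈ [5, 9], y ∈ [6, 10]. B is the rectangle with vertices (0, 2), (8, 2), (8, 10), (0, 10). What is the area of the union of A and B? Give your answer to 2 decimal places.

By inclusion–exclusion:
Individual areas: |A| = 16, |B| = 64.
|A∩B|: x∈[5,8], y∈[6,10] → 3·4 = 12.
|A ∪ B| = 80 − 12 = 68.00.

68.00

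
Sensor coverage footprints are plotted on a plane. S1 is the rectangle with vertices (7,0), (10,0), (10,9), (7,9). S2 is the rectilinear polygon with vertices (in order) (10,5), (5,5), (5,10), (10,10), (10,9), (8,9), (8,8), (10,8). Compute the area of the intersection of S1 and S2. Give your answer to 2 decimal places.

10.00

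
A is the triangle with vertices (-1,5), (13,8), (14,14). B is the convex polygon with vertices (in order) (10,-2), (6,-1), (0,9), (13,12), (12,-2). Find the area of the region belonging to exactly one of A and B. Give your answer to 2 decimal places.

|A| = 40.5, |B| = 117.5, |A∩B| = 33.113.
|A △ B| = |A| + |B| − 2·|A∩B| = 40.5 + 117.5 − 66.226 = 91.77.

91.77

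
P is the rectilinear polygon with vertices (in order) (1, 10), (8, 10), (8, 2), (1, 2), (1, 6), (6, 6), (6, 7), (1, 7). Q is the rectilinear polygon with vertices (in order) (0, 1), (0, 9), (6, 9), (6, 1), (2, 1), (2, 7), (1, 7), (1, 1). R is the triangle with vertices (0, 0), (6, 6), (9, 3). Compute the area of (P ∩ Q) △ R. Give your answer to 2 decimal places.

28.00

|P ∩ Q| = 26.
|(P ∩ Q) ∩ R| = 8.
|(P ∩ Q) △ R| = 26 + 18 − 16 = 28.00.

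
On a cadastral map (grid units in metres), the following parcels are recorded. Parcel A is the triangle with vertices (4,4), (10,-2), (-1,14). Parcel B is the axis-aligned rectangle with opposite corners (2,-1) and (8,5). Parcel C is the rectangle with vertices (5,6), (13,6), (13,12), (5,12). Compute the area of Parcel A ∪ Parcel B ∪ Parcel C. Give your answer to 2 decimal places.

92.50

By inclusion–exclusion:
Individual areas: |Parcel A| = 15, |Parcel B| = 36, |Parcel C| = 48.
|Parcel A∩Parcel B| = 6.4972.
|Parcel A∩Parcel C| = 0.
|Parcel B∩Parcel C| = 0 (no overlap).
|Parcel A∩Parcel B∩Parcel C| = 0.
|Parcel A ∪ Parcel B ∪ Parcel C| = 99 − 6.4972 + 0 = 92.50.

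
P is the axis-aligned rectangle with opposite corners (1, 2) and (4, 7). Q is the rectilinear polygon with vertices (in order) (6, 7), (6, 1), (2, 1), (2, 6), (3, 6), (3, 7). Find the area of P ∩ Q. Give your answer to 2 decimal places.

The intersection is the polygon with vertices (4,2), (2,2), (2,6), (3,6), (3,7), (4,7).
By the shoelace formula its area is 9.00.

9.00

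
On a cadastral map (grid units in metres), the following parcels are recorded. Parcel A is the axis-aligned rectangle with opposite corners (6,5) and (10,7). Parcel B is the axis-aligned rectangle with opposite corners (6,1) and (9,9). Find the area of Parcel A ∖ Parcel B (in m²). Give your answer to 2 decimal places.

2.00

|Parcel A∩Parcel B|: x∈[6,9], y∈[5,7] → 3·2 = 6.
|Parcel A| = 8.
|Parcel A ∖ Parcel B| = |Parcel A| − |Parcel A∩Parcel B| = 8 − 6 = 2.00.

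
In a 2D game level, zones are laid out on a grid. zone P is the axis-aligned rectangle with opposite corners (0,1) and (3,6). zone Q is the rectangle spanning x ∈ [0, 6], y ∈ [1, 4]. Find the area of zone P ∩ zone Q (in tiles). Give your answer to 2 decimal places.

|zone P∩zone Q|: x∈[0,3], y∈[1,4] → 3·3 = 9.

9.00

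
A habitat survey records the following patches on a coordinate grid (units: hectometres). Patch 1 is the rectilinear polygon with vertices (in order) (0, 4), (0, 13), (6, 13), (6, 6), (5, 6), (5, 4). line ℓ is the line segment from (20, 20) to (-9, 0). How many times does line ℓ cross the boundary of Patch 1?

The segment meets the boundary at (0,6.207), (6,10.345).

2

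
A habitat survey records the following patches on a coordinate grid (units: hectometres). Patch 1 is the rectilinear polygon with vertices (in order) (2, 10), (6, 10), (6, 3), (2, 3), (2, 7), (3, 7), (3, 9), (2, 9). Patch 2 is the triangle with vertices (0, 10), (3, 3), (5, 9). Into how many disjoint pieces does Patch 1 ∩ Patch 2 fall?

Patch 1 ∩ Patch 2 is a single connected region.

1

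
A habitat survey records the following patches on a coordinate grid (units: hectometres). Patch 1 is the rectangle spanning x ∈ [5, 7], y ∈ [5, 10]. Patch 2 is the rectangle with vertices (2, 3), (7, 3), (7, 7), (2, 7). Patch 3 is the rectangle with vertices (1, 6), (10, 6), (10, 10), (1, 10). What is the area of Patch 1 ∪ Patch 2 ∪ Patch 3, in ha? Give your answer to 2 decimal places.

By inclusion–exclusion:
Individual areas: |Patch 1| = 10, |Patch 2| = 20, |Patch 3| = 36.
|Patch 1∩Patch 2|: x∈[5,7], y∈[5,7] → 2·2 = 4.
|Patch 1∩Patch 3|: x∈[5,7], y∈[6,10] → 2·4 = 8.
|Patch 2∩Patch 3|: x∈[2,7], y∈[6,7] → 5·1 = 5.
|Patch 1∩Patch 2∩Patch 3| = 2.
|Patch 1 ∪ Patch 2 ∪ Patch 3| = 66 − 17 + 2 = 51.00.

51.00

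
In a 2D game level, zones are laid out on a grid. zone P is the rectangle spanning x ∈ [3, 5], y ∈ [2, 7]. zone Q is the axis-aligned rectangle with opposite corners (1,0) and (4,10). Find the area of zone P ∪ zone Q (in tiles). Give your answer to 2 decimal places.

35.00

By inclusion–exclusion:
Individual areas: |zone P| = 10, |zone Q| = 30.
|zone P∩zone Q|: x∈[3,4], y∈[2,7] → 1·5 = 5.
|zone P ∪ zone Q| = 40 − 5 = 35.00.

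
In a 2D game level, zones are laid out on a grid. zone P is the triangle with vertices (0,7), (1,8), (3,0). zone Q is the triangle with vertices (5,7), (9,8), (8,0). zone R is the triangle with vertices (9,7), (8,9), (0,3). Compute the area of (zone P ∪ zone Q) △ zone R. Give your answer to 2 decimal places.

21.51

|zone P ∪ zone Q| = 20.5.
|(zone P ∪ zone Q) ∩ zone R| = 4.9967.
|(zone P ∪ zone Q) △ zone R| = 20.5 + 11 − 9.9934 = 21.51.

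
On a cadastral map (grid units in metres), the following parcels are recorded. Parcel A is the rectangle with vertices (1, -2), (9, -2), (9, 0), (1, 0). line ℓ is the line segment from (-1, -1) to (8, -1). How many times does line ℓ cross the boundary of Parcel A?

1

The segment meets the boundary at (1,-1).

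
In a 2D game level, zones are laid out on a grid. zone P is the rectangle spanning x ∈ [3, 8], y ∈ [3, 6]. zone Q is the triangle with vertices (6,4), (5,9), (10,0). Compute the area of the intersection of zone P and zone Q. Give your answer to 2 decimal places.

The intersection is the polygon with vertices (8,3), (7,3), (6,4), (5.6,6), (6.667,6), (8,3.6).
By the shoelace formula its area is 4.30.

4.30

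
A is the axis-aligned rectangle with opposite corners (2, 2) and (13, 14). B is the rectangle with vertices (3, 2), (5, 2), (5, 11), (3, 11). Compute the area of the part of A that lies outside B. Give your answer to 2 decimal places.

114.00

|A∩B|: x∈[3,5], y∈[2,11] → 2·9 = 18.
|A| = 132.
|A ∖ B| = |A| − |A∩B| = 132 − 18 = 114.00.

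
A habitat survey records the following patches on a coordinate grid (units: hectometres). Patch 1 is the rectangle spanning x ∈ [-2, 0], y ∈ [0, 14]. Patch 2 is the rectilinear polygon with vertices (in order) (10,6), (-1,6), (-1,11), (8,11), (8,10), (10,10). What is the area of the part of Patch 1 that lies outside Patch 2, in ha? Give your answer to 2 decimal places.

23.00

|Patch 1| = 28, |Patch 1∩Patch 2| = 5.
|Patch 1 ∖ Patch 2| = |Patch 1| − |Patch 1∩Patch 2| = 28 − 5 = 23.00.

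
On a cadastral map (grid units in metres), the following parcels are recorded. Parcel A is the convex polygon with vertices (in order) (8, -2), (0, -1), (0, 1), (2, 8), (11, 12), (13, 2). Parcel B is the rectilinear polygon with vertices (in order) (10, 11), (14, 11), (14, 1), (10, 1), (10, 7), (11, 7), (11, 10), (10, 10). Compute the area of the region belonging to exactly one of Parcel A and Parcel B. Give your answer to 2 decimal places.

125.45

|Parcel A| = 125, |Parcel B| = 37, |Parcel A∩Parcel B| = 18.275.
|Parcel A △ Parcel B| = |Parcel A| + |Parcel B| − 2·|Parcel A∩Parcel B| = 125 + 37 − 36.55 = 125.45.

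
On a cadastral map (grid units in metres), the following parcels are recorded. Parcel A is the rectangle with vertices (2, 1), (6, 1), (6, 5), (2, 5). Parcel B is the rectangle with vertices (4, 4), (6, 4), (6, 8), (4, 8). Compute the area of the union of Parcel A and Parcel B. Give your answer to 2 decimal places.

22.00

By inclusion–exclusion:
Individual areas: |Parcel A| = 16, |Parcel B| = 8.
|Parcel A∩Parcel B|: x∈[4,6], y∈[4,5] → 2·1 = 2.
|Parcel A ∪ Parcel B| = 24 − 2 = 22.00.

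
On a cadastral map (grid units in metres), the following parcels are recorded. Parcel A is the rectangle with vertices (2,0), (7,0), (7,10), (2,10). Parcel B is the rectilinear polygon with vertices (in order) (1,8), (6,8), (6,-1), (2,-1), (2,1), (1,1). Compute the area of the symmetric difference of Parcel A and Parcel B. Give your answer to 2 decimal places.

|Parcel A| = 50, |Parcel B| = 43, |Parcel A∩Parcel B| = 32.
|Parcel A △ Parcel B| = |Parcel A| + |Parcel B| − 2·|Parcel A∩Parcel B| = 50 + 43 − 64 = 29.00.

29.00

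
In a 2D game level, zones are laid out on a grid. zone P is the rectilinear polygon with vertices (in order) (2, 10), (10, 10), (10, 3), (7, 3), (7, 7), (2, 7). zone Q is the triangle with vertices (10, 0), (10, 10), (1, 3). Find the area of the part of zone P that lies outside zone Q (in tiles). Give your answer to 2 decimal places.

18.21

|zone P| = 36, |zone P∩zone Q| = 17.7857.
|zone P ∖ zone Q| = |zone P| − |zone P∩zone Q| = 36 − 17.7857 = 18.21.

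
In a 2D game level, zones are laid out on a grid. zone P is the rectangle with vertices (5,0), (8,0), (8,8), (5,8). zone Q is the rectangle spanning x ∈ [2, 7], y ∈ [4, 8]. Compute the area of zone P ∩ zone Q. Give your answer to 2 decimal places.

8.00

|zone P∩zone Q|: x∈[5,7], y∈[4,8] → 2·4 = 8.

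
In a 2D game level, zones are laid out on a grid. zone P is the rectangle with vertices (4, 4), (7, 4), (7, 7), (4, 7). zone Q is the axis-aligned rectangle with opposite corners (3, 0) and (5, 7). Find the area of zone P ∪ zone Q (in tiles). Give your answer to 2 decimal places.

By inclusion–exclusion:
Individual areas: |zone P| = 9, |zone Q| = 14.
|zone P∩zone Q|: x∈[4,5], y∈[4,7] → 1·3 = 3.
|zone P ∪ zone Q| = 23 − 3 = 20.00.

20.00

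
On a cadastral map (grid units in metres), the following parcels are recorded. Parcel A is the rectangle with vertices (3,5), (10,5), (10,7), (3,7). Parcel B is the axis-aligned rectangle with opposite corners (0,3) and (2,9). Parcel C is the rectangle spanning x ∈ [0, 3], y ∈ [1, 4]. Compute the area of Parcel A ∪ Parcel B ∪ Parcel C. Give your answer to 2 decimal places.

By inclusion–exclusion:
Individual areas: |Parcel A| = 14, |Parcel B| = 12, |Parcel C| = 9.
|Parcel A∩Parcel B| = 0 (no overlap).
|Parcel A∩Parcel C| = 0 (no overlap).
|Parcel B∩Parcel C|: x∈[0,2], y∈[3,4] → 2·1 = 2.
|Parcel A∩Parcel B∩Parcel C| = 0.
|Parcel A ∪ Parcel B ∪ Parcel C| = 35 − 2 + 0 = 33.00.

33.00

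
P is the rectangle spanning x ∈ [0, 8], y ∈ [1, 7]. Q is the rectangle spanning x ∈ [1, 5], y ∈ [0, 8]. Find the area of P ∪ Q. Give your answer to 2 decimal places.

By inclusion–exclusion:
Individual areas: |P| = 48, |Q| = 32.
|P∩Q|: x∈[1,5], y∈[1,7] → 4·6 = 24.
|P ∪ Q| = 80 − 24 = 56.00.

56.00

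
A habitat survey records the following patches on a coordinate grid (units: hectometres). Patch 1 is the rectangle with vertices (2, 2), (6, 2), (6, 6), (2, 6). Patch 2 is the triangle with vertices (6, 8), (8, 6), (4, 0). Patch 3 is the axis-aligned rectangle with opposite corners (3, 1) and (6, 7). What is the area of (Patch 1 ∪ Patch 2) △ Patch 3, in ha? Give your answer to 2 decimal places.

14.33

|Patch 1 ∪ Patch 2| = 22.3333.
|(Patch 1 ∪ Patch 2) ∩ Patch 3| = 13.
|(Patch 1 ∪ Patch 2) △ Patch 3| = 22.3333 + 18 − 26 = 14.33.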